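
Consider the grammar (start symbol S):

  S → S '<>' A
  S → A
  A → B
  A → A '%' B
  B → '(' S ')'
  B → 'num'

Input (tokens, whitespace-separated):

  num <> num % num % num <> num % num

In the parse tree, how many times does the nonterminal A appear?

[S [S [S [A [B num]]] <> [A [A [A [B num]] % [B num]] % [B num]]] <> [A [A [B num]] % [B num]]]

6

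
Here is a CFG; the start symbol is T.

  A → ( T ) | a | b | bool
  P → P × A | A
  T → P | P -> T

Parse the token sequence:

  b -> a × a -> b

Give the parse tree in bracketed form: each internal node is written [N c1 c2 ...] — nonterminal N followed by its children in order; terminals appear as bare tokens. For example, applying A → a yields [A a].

T
P -> T
A -> T
b -> T
b -> P -> T
b -> P × A -> T
b -> A × A -> T
b -> a × A -> T
b -> a × a -> T
b -> a × a -> P
b -> a × a -> A
b -> a × a -> b

[T [P [A b]] -> [T [P [P [A a]] × [A a]] -> [T [P [A b]]]]]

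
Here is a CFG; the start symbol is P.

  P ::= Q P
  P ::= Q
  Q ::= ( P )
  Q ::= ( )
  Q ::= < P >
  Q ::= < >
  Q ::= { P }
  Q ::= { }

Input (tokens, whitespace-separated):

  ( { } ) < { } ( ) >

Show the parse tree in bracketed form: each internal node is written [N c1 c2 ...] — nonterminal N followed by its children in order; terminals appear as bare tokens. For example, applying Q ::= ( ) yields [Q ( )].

[P [Q ( [P [Q { }]] )] [P [Q < [P [Q { }] [P [Q ( )]]] >]]]

P
Q P
( P ) P
( Q ) P
( { } ) P
( { } ) Q
( { } ) < P >
( { } ) < Q P >
( { } ) < { } P >
( { } ) < { } Q >
( { } ) < { } ( ) >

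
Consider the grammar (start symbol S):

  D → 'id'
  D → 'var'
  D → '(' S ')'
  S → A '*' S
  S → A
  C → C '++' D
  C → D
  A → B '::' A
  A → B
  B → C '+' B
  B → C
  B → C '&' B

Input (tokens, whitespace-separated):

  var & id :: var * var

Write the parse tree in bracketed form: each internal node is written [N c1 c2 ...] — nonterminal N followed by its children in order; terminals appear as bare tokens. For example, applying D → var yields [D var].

[S [A [B [C [D var]] & [B [C [D id]]]] :: [A [B [C [D var]]]]] * [S [A [B [C [D var]]]]]]

S
A * S
B :: A * S
C & B :: A * S
D & B :: A * S
var & B :: A * S
var & C :: A * S
var & D :: A * S
var & id :: A * S
var & id :: B * S
var & id :: C * S
var & id :: D * S
var & id :: var * S
var & id :: var * A
var & id :: var * B
var & id :: var * C
var & id :: var * D
var & id :: var * var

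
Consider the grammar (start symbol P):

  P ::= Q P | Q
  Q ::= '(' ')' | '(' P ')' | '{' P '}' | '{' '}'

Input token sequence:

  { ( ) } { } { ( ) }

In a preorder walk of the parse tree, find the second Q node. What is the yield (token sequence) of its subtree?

[P [Q { [P [Q ( )]] }] [P [Q { }] [P [Q { [P [Q ( )]] }]]]]

( )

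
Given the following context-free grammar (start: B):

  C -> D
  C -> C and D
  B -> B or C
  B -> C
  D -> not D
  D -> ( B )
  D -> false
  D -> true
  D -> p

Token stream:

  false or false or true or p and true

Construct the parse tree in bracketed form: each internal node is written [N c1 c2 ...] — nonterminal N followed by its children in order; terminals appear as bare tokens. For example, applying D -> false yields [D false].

[B [B [B [B [C [D false]]] or [C [D false]]] or [C [D true]]] or [C [C [D p]] and [D true]]]

B
B or C
B or C or C
B or C or C or C
C or C or C or C
D or C or C or C
false or C or C or C
false or D or C or C
false or false or C or C
false or false or D or C
false or false or true or C
false or false or true or C and D
false or false or true or D and D
false or false or true or p and D
false or false or true or p and true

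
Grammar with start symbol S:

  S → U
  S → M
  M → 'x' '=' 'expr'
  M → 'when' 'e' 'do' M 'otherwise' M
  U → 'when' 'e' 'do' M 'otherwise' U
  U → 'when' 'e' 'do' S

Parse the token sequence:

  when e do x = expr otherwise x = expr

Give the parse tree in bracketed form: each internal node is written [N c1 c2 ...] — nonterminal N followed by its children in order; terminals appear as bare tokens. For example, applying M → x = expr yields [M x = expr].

S
M
when e do M otherwise M
when e do x = expr otherwise M
when e do x = expr otherwise x = expr

[S [M when e do [M x = expr] otherwise [M x = expr]]]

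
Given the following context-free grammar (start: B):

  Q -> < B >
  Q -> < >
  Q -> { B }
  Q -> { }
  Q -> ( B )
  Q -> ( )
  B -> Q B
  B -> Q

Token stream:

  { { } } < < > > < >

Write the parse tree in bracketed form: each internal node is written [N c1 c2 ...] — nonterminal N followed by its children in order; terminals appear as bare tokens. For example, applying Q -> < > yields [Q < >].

[B [Q { [B [Q { }]] }] [B [Q < [B [Q < >]] >] [B [Q < >]]]]

B
Q B
{ B } B
{ Q } B
{ { } } B
{ { } } Q B
{ { } } < B > B
{ { } } < Q > B
{ { } } < < > > B
{ { } } < < > > Q
{ { } } < < > > < >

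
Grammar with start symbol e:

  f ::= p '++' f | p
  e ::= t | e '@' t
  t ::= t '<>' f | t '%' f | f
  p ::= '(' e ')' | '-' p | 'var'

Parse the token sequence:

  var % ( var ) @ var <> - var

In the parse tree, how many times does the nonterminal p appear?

6

[e [e [t [t [f [p var]]] % [f [p ( [e [t [f [p var]]]] )]]]] @ [t [t [f [p var]]] <> [f [p - [p var]]]]]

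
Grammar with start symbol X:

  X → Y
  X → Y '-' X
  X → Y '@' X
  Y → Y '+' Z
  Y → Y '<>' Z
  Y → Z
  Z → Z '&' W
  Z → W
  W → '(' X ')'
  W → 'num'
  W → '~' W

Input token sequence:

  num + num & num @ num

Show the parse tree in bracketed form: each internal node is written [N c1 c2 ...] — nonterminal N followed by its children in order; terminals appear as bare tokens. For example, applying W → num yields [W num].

[X [Y [Y [Z [W num]]] + [Z [Z [W num]] & [W num]]] @ [X [Y [Z [W num]]]]]

X
Y @ X
Y + Z @ X
Z + Z @ X
W + Z @ X
num + Z @ X
num + Z & W @ X
num + W & W @ X
num + num & W @ X
num + num & num @ X
num + num & num @ Y
num + num & num @ Z
num + num & num @ W
num + num & num @ num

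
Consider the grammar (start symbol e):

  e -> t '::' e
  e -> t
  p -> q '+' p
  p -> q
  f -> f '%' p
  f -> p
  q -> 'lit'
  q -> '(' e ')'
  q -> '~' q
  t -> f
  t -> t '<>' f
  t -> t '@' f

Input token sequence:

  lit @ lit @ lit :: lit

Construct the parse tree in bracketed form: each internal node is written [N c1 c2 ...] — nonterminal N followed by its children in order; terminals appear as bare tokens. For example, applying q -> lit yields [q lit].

[e [t [t [t [f [p [q lit]]]] @ [f [p [q lit]]]] @ [f [p [q lit]]]] :: [e [t [f [p [q lit]]]]]]

e
t :: e
t @ f :: e
t @ f @ f :: e
f @ f @ f :: e
p @ f @ f :: e
q @ f @ f :: e
lit @ f @ f :: e
lit @ p @ f :: e
lit @ q @ f :: e
lit @ lit @ f :: e
lit @ lit @ p :: e
lit @ lit @ q :: e
lit @ lit @ lit :: e
lit @ lit @ lit :: t
lit @ lit @ lit :: f
lit @ lit @ lit :: p
lit @ lit @ lit :: q
lit @ lit @ lit :: lit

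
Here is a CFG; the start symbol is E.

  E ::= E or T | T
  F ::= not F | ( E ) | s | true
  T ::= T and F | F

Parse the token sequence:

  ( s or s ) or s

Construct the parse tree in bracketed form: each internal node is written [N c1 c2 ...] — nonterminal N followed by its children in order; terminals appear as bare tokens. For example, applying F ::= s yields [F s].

[E [E [T [F ( [E [E [T [F s]]] or [T [F s]]] )]]] or [T [F s]]]

E
E or T
T or T
F or T
( E ) or T
( E or T ) or T
( T or T ) or T
( F or T ) or T
( s or T ) or T
( s or F ) or T
( s or s ) or T
( s or s ) or F
( s or s ) or s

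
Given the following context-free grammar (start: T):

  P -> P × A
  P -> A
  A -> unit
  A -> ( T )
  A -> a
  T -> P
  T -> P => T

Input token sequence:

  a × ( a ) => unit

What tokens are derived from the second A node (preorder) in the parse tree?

[T [P [P [A a]] × [A ( [T [P [A a]]] )]] => [T [P [A unit]]]]

( a )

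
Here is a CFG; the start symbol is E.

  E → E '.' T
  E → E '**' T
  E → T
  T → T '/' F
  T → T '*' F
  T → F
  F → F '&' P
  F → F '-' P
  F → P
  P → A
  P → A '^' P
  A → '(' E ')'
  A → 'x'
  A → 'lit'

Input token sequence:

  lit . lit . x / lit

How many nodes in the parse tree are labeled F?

[E [E [E [T [F [P [A lit]]]]] . [T [F [P [A lit]]]]] . [T [T [F [P [A x]]]] / [F [P [A lit]]]]]

4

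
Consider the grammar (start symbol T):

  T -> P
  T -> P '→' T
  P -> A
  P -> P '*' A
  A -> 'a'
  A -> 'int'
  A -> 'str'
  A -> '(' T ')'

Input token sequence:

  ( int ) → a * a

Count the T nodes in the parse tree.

[T [P [A ( [T [P [A int]]] )]] → [T [P [P [A a]] * [A a]]]]

3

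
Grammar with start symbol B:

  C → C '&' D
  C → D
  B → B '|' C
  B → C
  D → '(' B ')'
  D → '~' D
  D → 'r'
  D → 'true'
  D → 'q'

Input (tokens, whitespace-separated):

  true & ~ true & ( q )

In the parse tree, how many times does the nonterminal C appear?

[B [C [C [C [D true]] & [D ~ [D true]]] & [D ( [B [C [D q]]] )]]]

4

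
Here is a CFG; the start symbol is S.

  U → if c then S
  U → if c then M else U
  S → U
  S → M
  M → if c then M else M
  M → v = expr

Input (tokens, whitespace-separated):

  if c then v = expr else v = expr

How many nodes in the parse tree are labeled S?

1

[S [M if c then [M v = expr] else [M v = expr]]]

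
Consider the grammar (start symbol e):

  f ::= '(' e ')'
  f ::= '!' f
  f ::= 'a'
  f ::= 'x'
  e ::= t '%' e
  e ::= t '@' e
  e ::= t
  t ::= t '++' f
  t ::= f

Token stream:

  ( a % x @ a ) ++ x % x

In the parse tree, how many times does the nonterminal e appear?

[e [t [t [f ( [e [t [f a]] % [e [t [f x]] @ [e [t [f a]]]]] )]] ++ [f x]] % [e [t [f x]]]]

5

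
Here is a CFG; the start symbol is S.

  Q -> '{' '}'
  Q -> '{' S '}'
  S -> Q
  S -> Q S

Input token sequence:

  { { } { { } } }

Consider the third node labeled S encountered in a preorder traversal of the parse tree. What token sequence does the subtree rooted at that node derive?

{ { } }

[S [Q { [S [Q { }] [S [Q { [S [Q { }]] }]]] }]]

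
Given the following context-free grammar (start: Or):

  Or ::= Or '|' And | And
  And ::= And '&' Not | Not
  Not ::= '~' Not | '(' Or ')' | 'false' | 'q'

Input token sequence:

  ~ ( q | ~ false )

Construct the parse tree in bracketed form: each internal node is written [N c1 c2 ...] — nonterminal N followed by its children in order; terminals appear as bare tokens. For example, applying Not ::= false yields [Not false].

Or
And
Not
~ Not
~ ( Or )
~ ( Or | And )
~ ( And | And )
~ ( Not | And )
~ ( q | And )
~ ( q | Not )
~ ( q | ~ Not )
~ ( q | ~ false )

[Or [And [Not ~ [Not ( [Or [Or [And [Not q]]] | [And [Not ~ [Not false]]]] )]]]]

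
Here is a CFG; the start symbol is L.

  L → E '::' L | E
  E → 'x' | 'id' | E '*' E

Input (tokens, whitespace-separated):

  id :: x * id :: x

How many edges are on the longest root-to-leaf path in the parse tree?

[L [E id] :: [L [E [E x] * [E id]] :: [L [E x]]]]

4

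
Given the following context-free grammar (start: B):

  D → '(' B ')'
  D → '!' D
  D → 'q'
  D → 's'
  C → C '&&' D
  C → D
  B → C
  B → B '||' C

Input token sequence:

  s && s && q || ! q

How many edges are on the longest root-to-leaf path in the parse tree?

[B [B [C [C [C [D s]] && [D s]] && [D q]]] || [C [D ! [D q]]]]

6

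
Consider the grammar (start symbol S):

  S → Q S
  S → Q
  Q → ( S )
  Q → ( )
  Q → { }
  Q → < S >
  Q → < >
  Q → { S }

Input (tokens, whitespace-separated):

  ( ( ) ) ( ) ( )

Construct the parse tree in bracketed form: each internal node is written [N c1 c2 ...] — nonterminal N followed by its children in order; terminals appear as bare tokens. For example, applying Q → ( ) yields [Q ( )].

S
Q S
( S ) S
( Q ) S
( ( ) ) S
( ( ) ) Q S
( ( ) ) ( ) S
( ( ) ) ( ) Q
( ( ) ) ( ) ( )

[S [Q ( [S [Q ( )]] )] [S [Q ( )] [S [Q ( )]]]]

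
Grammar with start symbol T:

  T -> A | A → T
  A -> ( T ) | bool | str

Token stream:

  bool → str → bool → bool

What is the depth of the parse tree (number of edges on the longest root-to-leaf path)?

[T [A bool] → [T [A str] → [T [A bool] → [T [A bool]]]]]

5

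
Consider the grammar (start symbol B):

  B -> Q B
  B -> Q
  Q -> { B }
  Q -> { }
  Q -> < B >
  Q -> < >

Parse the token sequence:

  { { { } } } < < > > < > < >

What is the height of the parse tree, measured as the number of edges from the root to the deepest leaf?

6

[B [Q { [B [Q { [B [Q { }]] }]] }] [B [Q < [B [Q < >]] >] [B [Q < >] [B [Q < >]]]]]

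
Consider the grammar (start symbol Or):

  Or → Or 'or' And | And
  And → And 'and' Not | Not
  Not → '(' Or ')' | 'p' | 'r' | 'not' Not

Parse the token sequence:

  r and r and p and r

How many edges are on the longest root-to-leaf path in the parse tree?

[Or [And [And [And [And [Not r]] and [Not r]] and [Not p]] and [Not r]]]

6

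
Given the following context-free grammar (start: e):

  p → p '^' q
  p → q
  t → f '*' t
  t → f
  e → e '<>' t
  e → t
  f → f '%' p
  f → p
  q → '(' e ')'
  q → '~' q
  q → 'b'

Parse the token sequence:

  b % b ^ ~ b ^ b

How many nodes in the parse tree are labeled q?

[e [t [f [f [p [q b]]] % [p [p [p [q b]] ^ [q ~ [q b]]] ^ [q b]]]]]

5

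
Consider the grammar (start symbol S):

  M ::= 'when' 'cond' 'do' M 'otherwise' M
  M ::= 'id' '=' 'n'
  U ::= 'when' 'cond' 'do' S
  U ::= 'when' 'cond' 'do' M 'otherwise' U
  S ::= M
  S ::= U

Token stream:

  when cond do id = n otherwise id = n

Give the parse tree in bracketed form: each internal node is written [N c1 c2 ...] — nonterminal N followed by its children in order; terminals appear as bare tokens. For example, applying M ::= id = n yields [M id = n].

[S [M when cond do [M id = n] otherwise [M id = n]]]

S
M
when cond do M otherwise M
when cond do id = n otherwise M
when cond do id = n otherwise id = n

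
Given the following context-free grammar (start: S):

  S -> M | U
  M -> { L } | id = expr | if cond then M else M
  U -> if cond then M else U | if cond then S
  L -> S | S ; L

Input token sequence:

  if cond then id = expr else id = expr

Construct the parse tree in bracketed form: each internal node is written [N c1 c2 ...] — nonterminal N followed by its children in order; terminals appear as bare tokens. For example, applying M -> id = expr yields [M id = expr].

[S [M if cond then [M id = expr] else [M id = expr]]]

S
M
if cond then M else M
if cond then id = expr else M
if cond then id = expr else id = expr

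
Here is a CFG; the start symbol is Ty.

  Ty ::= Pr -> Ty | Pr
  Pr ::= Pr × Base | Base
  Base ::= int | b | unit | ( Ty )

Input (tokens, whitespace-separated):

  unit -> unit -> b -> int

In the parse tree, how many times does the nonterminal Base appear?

[Ty [Pr [Base unit]] -> [Ty [Pr [Base unit]] -> [Ty [Pr [Base b]] -> [Ty [Pr [Base int]]]]]]

4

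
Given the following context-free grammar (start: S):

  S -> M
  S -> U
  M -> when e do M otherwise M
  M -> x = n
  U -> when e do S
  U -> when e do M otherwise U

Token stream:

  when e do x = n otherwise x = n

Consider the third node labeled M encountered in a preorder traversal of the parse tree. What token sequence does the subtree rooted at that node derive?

x = n

[S [M when e do [M x = n] otherwise [M x = n]]]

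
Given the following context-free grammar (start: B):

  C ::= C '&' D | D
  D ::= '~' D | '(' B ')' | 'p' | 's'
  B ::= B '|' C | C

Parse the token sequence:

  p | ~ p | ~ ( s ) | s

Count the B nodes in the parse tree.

5

[B [B [B [B [C [D p]]] | [C [D ~ [D p]]]] | [C [D ~ [D ( [B [C [D s]]] )]]]] | [C [D s]]]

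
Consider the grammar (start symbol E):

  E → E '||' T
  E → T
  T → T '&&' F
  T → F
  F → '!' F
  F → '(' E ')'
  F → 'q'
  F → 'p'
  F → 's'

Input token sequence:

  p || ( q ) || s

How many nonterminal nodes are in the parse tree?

[E [E [E [T [F p]]] || [T [F ( [E [T [F q]]] )]]] || [T [F s]]]

12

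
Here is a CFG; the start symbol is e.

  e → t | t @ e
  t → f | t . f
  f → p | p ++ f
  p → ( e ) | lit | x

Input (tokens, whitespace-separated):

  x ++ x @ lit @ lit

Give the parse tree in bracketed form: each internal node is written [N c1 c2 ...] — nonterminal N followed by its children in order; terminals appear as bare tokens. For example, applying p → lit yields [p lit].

[e [t [f [p x] ++ [f [p x]]]] @ [e [t [f [p lit]]] @ [e [t [f [p lit]]]]]]

e
t @ e
f @ e
p ++ f @ e
x ++ f @ e
x ++ p @ e
x ++ x @ e
x ++ x @ t @ e
x ++ x @ f @ e
x ++ x @ p @ e
x ++ x @ lit @ e
x ++ x @ lit @ t
x ++ x @ lit @ f
x ++ x @ lit @ p
x ++ x @ lit @ lit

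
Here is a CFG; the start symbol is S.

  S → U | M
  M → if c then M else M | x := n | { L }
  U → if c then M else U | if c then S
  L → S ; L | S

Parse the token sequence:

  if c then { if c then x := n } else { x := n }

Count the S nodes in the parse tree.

4

[S [M if c then [M { [L [S [U if c then [S [M x := n]]]]] }] else [M { [L [S [M x := n]]] }]]]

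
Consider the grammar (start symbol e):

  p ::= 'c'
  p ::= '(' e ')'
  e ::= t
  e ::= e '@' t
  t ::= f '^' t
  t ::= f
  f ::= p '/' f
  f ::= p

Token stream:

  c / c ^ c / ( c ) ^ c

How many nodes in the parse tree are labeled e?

2

[e [t [f [p c] / [f [p c]]] ^ [t [f [p c] / [f [p ( [e [t [f [p c]]]] )]]] ^ [t [f [p c]]]]]]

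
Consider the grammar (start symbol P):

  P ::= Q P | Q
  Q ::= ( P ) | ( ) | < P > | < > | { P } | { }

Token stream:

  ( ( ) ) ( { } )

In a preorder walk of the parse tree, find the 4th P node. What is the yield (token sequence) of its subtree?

[P [Q ( [P [Q ( )]] )] [P [Q ( [P [Q { }]] )]]]

{ }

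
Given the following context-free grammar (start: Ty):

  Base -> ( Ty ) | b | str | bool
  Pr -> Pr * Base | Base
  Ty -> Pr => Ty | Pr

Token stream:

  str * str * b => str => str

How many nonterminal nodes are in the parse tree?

13

[Ty [Pr [Pr [Pr [Base str]] * [Base str]] * [Base b]] => [Ty [Pr [Base str]] => [Ty [Pr [Base str]]]]]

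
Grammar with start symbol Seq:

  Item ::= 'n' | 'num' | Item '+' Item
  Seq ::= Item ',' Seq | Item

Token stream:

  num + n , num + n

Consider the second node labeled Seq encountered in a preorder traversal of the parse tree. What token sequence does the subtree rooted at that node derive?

num + n

[Seq [Item [Item num] + [Item n]] , [Seq [Item [Item num] + [Item n]]]]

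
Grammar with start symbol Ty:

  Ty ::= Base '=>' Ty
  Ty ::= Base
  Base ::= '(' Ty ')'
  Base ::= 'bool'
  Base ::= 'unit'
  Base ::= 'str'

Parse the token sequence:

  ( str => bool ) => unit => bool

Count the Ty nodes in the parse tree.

5

[Ty [Base ( [Ty [Base str] => [Ty [Base bool]]] )] => [Ty [Base unit] => [Ty [Base bool]]]]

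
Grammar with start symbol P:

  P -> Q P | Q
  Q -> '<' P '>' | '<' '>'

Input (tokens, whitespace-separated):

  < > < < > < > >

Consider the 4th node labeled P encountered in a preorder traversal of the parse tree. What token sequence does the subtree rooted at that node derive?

< >

[P [Q < >] [P [Q < [P [Q < >] [P [Q < >]]] >]]]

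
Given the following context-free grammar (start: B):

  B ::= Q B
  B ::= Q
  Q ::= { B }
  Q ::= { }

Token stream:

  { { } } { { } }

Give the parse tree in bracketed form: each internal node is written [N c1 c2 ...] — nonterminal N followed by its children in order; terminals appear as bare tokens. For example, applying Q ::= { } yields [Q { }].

[B [Q { [B [Q { }]] }] [B [Q { [B [Q { }]] }]]]

B
Q B
{ B } B
{ Q } B
{ { } } B
{ { } } Q
{ { } } { B }
{ { } } { Q }
{ { } } { { } }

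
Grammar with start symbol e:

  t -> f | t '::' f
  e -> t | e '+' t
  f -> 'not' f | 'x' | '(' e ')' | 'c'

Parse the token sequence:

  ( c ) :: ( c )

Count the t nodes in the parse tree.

4

[e [t [t [f ( [e [t [f c]]] )]] :: [f ( [e [t [f c]]] )]]]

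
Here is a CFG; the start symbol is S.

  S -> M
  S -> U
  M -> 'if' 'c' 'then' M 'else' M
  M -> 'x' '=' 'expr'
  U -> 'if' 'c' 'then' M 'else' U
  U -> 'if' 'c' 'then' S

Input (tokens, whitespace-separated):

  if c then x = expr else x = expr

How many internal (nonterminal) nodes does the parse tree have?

4

[S [M if c then [M x = expr] else [M x = expr]]]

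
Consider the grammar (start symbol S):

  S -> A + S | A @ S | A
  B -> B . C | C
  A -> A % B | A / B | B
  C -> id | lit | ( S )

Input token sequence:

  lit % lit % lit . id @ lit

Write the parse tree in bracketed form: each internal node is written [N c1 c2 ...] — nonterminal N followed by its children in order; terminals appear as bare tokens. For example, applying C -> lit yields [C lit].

[S [A [A [A [B [C lit]]] % [B [C lit]]] % [B [B [C lit]] . [C id]]] @ [S [A [B [C lit]]]]]

S
A @ S
A % B @ S
A % B % B @ S
B % B % B @ S
C % B % B @ S
lit % B % B @ S
lit % C % B @ S
lit % lit % B @ S
lit % lit % B . C @ S
lit % lit % C . C @ S
lit % lit % lit . C @ S
lit % lit % lit . id @ S
lit % lit % lit . id @ A
lit % lit % lit . id @ B
lit % lit % lit . id @ C
lit % lit % lit . id @ lit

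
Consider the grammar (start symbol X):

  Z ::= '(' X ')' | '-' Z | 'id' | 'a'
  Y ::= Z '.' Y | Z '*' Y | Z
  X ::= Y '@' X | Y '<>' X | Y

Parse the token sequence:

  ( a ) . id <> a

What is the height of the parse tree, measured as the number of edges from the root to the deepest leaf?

6

[X [Y [Z ( [X [Y [Z a]]] )] . [Y [Z id]]] <> [X [Y [Z a]]]]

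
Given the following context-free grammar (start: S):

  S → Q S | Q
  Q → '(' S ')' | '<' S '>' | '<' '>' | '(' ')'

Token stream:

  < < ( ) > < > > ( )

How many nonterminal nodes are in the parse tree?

10

[S [Q < [S [Q < [S [Q ( )]] >] [S [Q < >]]] >] [S [Q ( )]]]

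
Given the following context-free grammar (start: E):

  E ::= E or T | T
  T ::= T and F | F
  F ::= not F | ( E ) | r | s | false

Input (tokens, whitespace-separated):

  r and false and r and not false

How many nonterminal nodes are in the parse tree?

[E [T [T [T [T [F r]] and [F false]] and [F r]] and [F not [F false]]]]

10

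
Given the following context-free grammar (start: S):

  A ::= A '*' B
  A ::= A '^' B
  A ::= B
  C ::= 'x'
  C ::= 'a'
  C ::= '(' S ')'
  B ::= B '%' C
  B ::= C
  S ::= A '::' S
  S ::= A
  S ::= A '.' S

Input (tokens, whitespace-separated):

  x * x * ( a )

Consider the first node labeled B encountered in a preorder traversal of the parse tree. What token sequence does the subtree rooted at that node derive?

[S [A [A [A [B [C x]]] * [B [C x]]] * [B [C ( [S [A [B [C a]]]] )]]]]

x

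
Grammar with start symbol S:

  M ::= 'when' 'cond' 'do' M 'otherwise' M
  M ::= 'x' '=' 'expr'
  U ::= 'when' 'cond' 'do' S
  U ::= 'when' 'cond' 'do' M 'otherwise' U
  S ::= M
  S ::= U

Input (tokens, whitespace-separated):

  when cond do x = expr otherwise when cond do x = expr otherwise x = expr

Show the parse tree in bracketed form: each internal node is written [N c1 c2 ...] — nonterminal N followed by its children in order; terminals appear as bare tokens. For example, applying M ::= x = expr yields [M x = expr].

S
M
when cond do M otherwise M
when cond do x = expr otherwise M
when cond do x = expr otherwise when cond do M otherwise M
when cond do x = expr otherwise when cond do x = expr otherwise M
when cond do x = expr otherwise when cond do x = expr otherwise x = expr

[S [M when cond do [M x = expr] otherwise [M when cond do [M x = expr] otherwise [M x = expr]]]]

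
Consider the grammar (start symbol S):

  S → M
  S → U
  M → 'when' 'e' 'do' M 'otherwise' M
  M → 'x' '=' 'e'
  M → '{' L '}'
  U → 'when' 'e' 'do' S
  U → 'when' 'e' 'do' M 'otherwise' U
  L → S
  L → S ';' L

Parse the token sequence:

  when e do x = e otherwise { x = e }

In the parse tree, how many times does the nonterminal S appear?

[S [M when e do [M x = e] otherwise [M { [L [S [M x = e]]] }]]]

2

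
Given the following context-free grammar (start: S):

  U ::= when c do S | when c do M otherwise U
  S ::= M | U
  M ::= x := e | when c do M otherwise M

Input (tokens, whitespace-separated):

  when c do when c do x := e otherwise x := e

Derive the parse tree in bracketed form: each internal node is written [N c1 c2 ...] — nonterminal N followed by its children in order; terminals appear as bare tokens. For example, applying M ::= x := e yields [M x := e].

[S [U when c do [S [M when c do [M x := e] otherwise [M x := e]]]]]

S
U
when c do S
when c do M
when c do when c do M otherwise M
when c do when c do x := e otherwise M
when c do when c do x := e otherwise x := e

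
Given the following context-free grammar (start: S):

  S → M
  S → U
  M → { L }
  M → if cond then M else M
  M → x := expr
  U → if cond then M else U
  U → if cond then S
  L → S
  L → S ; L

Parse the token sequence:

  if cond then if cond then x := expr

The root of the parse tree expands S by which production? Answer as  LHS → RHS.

S → U

[S [U if cond then [S [U if cond then [S [M x := expr]]]]]]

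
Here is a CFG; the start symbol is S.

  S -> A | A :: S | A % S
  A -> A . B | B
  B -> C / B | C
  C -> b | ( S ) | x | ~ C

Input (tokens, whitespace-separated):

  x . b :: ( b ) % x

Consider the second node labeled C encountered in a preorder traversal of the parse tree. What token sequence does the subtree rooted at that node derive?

b

[S [A [A [B [C x]]] . [B [C b]]] :: [S [A [B [C ( [S [A [B [C b]]]] )]]] % [S [A [B [C x]]]]]]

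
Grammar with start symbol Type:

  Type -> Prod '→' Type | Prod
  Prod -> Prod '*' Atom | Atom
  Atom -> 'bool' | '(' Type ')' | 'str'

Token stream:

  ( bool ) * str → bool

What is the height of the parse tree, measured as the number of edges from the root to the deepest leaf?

[Type [Prod [Prod [Atom ( [Type [Prod [Atom bool]]] )]] * [Atom str]] → [Type [Prod [Atom bool]]]]

7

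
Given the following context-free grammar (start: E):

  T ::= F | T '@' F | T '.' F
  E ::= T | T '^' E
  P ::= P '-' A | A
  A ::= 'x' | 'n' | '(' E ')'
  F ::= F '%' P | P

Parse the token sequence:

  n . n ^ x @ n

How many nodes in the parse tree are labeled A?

4

[E [T [T [F [P [A n]]]] . [F [P [A n]]]] ^ [E [T [T [F [P [A x]]]] @ [F [P [A n]]]]]]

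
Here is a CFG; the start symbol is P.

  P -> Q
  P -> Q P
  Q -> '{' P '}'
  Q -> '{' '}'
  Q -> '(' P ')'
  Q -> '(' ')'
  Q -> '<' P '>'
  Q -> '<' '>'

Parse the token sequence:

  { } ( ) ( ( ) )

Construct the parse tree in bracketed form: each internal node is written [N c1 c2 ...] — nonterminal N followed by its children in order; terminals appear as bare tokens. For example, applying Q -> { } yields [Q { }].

[P [Q { }] [P [Q ( )] [P [Q ( [P [Q ( )]] )]]]]

P
Q P
{ } P
{ } Q P
{ } ( ) P
{ } ( ) Q
{ } ( ) ( P )
{ } ( ) ( Q )
{ } ( ) ( ( ) )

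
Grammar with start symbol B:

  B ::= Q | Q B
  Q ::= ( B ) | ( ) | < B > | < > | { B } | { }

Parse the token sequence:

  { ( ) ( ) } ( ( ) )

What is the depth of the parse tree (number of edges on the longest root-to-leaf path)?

5

[B [Q { [B [Q ( )] [B [Q ( )]]] }] [B [Q ( [B [Q ( )]] )]]]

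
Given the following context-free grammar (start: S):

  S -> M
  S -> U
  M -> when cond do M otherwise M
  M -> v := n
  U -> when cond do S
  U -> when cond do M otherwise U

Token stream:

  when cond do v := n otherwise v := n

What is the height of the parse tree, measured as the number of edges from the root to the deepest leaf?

[S [M when cond do [M v := n] otherwise [M v := n]]]

3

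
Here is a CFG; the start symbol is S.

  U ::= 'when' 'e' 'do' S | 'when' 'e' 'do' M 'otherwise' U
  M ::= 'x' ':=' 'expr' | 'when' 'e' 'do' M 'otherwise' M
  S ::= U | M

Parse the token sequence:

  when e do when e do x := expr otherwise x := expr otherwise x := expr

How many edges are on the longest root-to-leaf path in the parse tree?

4

[S [M when e do [M when e do [M x := expr] otherwise [M x := expr]] otherwise [M x := expr]]]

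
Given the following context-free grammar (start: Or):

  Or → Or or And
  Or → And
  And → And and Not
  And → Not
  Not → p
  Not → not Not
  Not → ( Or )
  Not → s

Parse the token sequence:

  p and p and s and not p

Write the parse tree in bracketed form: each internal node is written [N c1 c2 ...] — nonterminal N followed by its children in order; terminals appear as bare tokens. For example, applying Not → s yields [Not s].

Or
And
And and Not
And and Not and Not
And and Not and Not and Not
Not and Not and Not and Not
p and Not and Not and Not
p and p and Not and Not
p and p and s and Not
p and p and s and not Not
p and p and s and not p

[Or [And [And [And [And [Not p]] and [Not p]] and [Not s]] and [Not not [Not p]]]]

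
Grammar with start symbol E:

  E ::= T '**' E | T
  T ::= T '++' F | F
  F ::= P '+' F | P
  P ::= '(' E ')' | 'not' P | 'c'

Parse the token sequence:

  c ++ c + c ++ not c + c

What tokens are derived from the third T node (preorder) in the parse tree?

[E [T [T [T [F [P c]]] ++ [F [P c] + [F [P c]]]] ++ [F [P not [P c]] + [F [P c]]]]]

c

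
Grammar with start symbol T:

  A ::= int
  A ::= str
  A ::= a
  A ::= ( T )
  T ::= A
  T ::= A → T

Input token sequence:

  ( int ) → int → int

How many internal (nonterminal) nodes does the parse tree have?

[T [A ( [T [A int]] )] → [T [A int] → [T [A int]]]]

8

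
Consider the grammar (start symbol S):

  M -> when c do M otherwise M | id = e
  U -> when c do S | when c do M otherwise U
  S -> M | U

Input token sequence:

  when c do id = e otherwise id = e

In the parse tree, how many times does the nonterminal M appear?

[S [M when c do [M id = e] otherwise [M id = e]]]

3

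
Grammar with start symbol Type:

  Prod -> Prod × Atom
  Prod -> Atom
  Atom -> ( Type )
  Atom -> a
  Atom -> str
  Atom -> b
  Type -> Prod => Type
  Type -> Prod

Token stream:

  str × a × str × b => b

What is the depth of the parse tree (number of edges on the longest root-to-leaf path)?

[Type [Prod [Prod [Prod [Prod [Atom str]] × [Atom a]] × [Atom str]] × [Atom b]] => [Type [Prod [Atom b]]]]

6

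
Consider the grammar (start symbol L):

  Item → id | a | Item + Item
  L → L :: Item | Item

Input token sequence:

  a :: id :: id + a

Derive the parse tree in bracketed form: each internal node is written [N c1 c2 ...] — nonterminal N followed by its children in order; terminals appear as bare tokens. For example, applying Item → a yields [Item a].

L
L :: Item
L :: Item :: Item
Item :: Item :: Item
a :: Item :: Item
a :: id :: Item
a :: id :: Item + Item
a :: id :: id + Item
a :: id :: id + a

[L [L [L [Item a]] :: [Item id]] :: [Item [Item id] + [Item a]]]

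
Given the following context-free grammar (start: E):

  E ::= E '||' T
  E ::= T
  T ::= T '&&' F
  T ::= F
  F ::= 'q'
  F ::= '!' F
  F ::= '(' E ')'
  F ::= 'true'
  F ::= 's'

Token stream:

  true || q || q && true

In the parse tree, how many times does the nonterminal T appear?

4

[E [E [E [T [F true]]] || [T [F q]]] || [T [T [F q]] && [F true]]]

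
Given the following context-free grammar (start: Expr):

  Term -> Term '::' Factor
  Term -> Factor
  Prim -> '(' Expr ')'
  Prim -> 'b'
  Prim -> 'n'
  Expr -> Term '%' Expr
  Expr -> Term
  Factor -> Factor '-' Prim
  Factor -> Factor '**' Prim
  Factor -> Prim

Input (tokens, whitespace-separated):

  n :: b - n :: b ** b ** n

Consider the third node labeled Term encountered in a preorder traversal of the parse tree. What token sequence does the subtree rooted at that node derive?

[Expr [Term [Term [Term [Factor [Prim n]]] :: [Factor [Factor [Prim b]] - [Prim n]]] :: [Factor [Factor [Factor [Prim b]] ** [Prim b]] ** [Prim n]]]]

n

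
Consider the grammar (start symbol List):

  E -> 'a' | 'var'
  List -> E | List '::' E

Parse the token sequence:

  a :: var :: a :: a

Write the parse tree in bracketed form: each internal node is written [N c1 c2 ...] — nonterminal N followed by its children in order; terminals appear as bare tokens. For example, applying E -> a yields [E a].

[List [List [List [List [E a]] :: [E var]] :: [E a]] :: [E a]]

List
List :: E
List :: E :: E
List :: E :: E :: E
E :: E :: E :: E
a :: E :: E :: E
a :: var :: E :: E
a :: var :: a :: E
a :: var :: a :: a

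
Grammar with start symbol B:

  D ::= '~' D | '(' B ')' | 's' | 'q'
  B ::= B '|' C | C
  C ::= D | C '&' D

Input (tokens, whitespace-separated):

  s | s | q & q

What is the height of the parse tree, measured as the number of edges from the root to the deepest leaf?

5

[B [B [B [C [D s]]] | [C [D s]]] | [C [C [D q]] & [D q]]]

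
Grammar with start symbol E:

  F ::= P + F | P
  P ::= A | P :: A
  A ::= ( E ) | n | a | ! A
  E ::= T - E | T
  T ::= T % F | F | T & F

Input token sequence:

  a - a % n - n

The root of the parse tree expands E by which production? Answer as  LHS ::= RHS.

[E [T [F [P [A a]]]] - [E [T [T [F [P [A a]]]] % [F [P [A n]]]] - [E [T [F [P [A n]]]]]]]

E ::= T - E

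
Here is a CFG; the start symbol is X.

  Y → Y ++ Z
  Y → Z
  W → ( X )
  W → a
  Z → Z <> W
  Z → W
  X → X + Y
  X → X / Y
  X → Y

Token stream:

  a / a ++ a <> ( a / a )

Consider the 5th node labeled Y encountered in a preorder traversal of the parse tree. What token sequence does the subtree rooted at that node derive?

[X [X [Y [Z [W a]]]] / [Y [Y [Z [W a]]] ++ [Z [Z [W a]] <> [W ( [X [X [Y [Z [W a]]]] / [Y [Z [W a]]]] )]]]]

a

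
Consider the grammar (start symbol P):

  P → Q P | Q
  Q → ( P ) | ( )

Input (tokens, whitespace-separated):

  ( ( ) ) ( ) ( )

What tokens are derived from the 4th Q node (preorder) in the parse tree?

( )

[P [Q ( [P [Q ( )]] )] [P [Q ( )] [P [Q ( )]]]]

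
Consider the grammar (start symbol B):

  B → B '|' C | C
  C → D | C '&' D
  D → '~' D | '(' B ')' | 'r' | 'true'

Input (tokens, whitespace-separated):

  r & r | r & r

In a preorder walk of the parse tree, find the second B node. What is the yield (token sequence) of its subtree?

r & r

[B [B [C [C [D r]] & [D r]]] | [C [C [D r]] & [D r]]]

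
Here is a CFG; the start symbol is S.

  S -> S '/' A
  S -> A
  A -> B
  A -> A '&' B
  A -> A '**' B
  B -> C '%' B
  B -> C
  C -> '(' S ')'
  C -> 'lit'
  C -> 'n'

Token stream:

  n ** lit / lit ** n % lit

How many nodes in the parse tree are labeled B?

[S [S [A [A [B [C n]]] ** [B [C lit]]]] / [A [A [B [C lit]]] ** [B [C n] % [B [C lit]]]]]

5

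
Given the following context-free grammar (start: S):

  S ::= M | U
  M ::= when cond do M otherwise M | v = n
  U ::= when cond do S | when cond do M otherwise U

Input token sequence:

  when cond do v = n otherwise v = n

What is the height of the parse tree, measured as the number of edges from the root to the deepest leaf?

3

[S [M when cond do [M v = n] otherwise [M v = n]]]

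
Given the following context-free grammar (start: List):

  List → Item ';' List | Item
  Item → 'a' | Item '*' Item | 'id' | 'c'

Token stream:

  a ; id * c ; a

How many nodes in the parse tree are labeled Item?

5

[List [Item a] ; [List [Item [Item id] * [Item c]] ; [List [Item a]]]]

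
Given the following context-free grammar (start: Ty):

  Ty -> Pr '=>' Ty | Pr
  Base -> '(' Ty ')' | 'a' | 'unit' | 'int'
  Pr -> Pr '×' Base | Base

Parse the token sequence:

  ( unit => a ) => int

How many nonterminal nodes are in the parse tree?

[Ty [Pr [Base ( [Ty [Pr [Base unit]] => [Ty [Pr [Base a]]]] )]] => [Ty [Pr [Base int]]]]

12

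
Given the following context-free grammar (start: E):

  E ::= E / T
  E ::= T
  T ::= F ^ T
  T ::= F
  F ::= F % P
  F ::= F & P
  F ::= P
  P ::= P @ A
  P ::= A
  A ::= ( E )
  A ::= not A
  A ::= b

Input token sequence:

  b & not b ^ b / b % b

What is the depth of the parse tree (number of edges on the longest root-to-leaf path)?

7

[E [E [T [F [F [P [A b]]] & [P [A not [A b]]]] ^ [T [F [P [A b]]]]]] / [T [F [F [P [A b]]] % [P [A b]]]]]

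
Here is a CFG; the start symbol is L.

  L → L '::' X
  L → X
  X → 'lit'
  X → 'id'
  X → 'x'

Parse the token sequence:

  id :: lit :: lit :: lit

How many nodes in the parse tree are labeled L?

[L [L [L [L [X id]] :: [X lit]] :: [X lit]] :: [X lit]]

4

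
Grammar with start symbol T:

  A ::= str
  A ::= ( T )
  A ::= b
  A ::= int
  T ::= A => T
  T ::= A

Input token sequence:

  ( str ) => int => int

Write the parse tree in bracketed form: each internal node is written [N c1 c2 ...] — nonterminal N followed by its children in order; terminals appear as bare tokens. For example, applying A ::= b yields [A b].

T
A => T
( T ) => T
( A ) => T
( str ) => T
( str ) => A => T
( str ) => int => T
( str ) => int => A
( str ) => int => int

[T [A ( [T [A str]] )] => [T [A int] => [T [A int]]]]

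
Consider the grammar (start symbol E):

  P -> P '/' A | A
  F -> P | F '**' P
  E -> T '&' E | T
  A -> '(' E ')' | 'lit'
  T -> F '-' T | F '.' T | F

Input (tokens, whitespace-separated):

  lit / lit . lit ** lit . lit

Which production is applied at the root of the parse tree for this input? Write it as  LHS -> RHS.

[E [T [F [P [P [A lit]] / [A lit]]] . [T [F [F [P [A lit]]] ** [P [A lit]]] . [T [F [P [A lit]]]]]]]

E -> T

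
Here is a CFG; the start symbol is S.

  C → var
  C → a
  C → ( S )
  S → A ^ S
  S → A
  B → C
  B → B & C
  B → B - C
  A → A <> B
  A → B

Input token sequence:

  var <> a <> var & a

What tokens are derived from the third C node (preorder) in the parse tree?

var

[S [A [A [A [B [C var]]] <> [B [C a]]] <> [B [B [C var]] & [C a]]]]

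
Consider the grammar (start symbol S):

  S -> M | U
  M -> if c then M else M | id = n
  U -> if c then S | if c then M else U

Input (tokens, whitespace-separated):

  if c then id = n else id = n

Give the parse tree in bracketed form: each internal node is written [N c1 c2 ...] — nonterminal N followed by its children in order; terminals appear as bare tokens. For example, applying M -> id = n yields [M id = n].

[S [M if c then [M id = n] else [M id = n]]]

S
M
if c then M else M
if c then id = n else M
if c then id = n else id = n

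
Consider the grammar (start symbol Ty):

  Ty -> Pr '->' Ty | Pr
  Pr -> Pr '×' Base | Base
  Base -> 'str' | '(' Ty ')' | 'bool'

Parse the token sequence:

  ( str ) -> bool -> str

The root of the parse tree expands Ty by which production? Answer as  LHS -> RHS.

Ty -> Pr '->' Ty

[Ty [Pr [Base ( [Ty [Pr [Base str]]] )]] -> [Ty [Pr [Base bool]] -> [Ty [Pr [Base str]]]]]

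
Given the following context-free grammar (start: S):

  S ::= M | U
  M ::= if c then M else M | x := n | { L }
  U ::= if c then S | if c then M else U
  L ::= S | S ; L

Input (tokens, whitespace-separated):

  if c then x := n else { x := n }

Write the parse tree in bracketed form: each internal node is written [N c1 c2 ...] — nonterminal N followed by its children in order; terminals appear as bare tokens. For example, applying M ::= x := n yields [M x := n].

[S [M if c then [M x := n] else [M { [L [S [M x := n]]] }]]]

S
M
if c then M else M
if c then x := n else M
if c then x := n else { L }
if c then x := n else { S }
if c then x := n else { M }
if c then x := n else { x := n }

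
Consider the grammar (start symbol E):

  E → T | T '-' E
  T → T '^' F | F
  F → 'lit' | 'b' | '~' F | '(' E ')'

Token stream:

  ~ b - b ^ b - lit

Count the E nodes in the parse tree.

3

[E [T [F ~ [F b]]] - [E [T [T [F b]] ^ [F b]] - [E [T [F lit]]]]]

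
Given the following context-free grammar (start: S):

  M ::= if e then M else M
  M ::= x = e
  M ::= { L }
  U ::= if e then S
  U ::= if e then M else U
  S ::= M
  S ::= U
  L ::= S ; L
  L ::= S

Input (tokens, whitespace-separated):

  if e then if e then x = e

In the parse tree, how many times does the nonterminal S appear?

[S [U if e then [S [U if e then [S [M x = e]]]]]]

3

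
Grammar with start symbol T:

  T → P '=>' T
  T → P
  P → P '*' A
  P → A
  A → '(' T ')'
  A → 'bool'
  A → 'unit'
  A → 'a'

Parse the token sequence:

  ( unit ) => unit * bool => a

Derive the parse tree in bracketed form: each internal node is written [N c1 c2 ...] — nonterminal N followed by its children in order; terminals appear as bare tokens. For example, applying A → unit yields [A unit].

[T [P [A ( [T [P [A unit]]] )]] => [T [P [P [A unit]] * [A bool]] => [T [P [A a]]]]]

T
P => T
A => T
( T ) => T
( P ) => T
( A ) => T
( unit ) => T
( unit ) => P => T
( unit ) => P * A => T
( unit ) => A * A => T
( unit ) => unit * A => T
( unit ) => unit * bool => T
( unit ) => unit * bool => P
( unit ) => unit * bool => A
( unit ) => unit * bool => a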